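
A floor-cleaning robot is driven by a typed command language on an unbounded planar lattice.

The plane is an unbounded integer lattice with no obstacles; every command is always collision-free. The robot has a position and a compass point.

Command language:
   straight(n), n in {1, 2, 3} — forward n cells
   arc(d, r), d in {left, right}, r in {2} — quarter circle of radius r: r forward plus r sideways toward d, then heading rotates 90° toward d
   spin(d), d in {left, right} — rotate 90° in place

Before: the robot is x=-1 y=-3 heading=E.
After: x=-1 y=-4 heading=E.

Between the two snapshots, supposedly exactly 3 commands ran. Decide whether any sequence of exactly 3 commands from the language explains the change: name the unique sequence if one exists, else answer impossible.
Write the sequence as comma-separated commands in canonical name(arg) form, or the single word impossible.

spin(right), straight(1), spin(left)

key: running spin(left) before spin(right) would end elsewhere — order is forced
initial: x=-1 y=-3 heading=E
t=1 spin(right) ⇒ x=-1 y=-3 heading=S
t=2 straight(1) ⇒ x=-1 y=-4 heading=S
t=3 spin(left) ⇒ x=-1 y=-4 heading=E
no other 3-command option fits: unique.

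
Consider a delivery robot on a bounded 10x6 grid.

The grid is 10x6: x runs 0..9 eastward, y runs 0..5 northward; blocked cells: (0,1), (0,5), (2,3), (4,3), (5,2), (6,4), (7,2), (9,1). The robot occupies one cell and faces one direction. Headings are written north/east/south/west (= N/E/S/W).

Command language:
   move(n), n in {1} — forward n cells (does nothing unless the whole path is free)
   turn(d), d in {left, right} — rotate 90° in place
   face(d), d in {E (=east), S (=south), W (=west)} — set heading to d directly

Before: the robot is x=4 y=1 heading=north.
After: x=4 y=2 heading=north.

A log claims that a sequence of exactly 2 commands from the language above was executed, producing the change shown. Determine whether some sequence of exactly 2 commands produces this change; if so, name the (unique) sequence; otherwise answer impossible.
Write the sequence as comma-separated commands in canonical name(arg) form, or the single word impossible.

key: the second move(1) would hit the blocked cell at (4,3), so it does nothing
start: x=4 y=1 heading=north
t=1 move(1) ⇒ x=4 y=2 heading=north
t=2 move(1) ⇒ x=4 y=2 heading=north
uniquely the one of 36 2-step routes that fits.

move(1), move(1)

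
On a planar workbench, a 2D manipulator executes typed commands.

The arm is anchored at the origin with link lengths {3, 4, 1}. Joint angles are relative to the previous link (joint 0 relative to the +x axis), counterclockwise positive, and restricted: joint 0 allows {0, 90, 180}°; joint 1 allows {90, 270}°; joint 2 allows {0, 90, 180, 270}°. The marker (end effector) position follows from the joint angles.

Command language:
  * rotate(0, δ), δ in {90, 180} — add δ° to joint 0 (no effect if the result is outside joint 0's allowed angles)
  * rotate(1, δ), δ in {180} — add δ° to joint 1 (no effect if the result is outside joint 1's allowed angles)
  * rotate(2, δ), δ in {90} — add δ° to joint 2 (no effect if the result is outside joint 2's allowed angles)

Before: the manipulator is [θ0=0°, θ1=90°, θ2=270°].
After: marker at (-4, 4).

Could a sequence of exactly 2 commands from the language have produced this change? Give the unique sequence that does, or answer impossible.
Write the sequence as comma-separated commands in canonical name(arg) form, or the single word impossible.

rotate(0, 90), rotate(0, 180)

key: running rotate(0, 180) before rotate(0, 90) would end elsewhere — order is forced
initial: [θ0=0°, θ1=90°, θ2=270°]
t=1 rotate(0, 90) ⇒ [θ0=90°, θ1=90°, θ2=270°]
t=2 rotate(0, 180) ⇒ [θ0=90°, θ1=90°, θ2=270°]
no other 2-command option fits: unique.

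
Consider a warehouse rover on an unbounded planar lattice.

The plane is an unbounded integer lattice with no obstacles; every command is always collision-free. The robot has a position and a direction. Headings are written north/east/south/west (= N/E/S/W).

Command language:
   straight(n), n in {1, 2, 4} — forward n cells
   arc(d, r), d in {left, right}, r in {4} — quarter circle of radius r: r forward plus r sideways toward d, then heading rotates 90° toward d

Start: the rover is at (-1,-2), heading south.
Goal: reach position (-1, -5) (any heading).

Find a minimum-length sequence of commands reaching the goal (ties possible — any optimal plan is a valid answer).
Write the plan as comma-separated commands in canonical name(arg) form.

straight(2), straight(1)

initial: at (-1,-2), heading south
t=1 straight(2) ⇒ at (-1,-4), heading south
t=2 straight(1) ⇒ at (-1,-5), heading south
nothing shorter than 2 reaches the goal.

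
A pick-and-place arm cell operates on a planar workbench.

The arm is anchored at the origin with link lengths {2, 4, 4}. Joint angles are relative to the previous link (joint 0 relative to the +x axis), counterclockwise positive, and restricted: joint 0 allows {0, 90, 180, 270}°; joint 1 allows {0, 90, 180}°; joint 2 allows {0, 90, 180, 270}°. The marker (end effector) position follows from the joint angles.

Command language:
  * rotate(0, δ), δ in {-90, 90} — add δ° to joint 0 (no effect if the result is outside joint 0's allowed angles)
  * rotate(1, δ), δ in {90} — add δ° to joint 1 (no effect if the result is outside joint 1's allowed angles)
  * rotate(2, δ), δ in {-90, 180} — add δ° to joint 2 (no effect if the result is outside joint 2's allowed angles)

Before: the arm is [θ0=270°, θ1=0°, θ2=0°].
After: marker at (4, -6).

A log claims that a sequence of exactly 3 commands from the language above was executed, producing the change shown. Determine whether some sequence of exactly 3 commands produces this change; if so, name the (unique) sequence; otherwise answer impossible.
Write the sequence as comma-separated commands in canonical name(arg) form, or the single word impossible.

begin: [θ0=270°, θ1=0°, θ2=0°]
step 1 (rotate(2, -90)): [θ0=270°, θ1=0°, θ2=270°]
step 2 (rotate(2, -90)): [θ0=270°, θ1=0°, θ2=180°]
step 3 (rotate(2, -90)): [θ0=270°, θ1=0°, θ2=90°]
no other 3-command option fits: unique.

rotate(2, -90), rotate(2, -90), rotate(2, -90)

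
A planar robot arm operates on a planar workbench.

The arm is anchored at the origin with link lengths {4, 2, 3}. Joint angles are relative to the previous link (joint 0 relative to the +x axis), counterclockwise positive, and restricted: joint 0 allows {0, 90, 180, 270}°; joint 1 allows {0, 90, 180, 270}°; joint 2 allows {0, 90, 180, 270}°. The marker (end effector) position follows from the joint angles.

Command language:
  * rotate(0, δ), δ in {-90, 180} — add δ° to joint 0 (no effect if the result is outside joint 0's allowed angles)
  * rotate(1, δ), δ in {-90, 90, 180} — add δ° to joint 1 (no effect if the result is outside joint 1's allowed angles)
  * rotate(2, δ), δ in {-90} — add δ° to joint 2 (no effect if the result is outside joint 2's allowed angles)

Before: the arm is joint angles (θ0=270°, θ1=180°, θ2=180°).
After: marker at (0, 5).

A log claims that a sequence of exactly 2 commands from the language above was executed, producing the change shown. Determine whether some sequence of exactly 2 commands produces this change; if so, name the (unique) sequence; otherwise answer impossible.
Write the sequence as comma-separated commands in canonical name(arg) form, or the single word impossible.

rotate(0, -90), rotate(0, -90)

begin: joint angles (θ0=270°, θ1=180°, θ2=180°)
1. rotate(0, -90) → joint angles (θ0=180°, θ1=180°, θ2=180°)
2. rotate(0, -90) → joint angles (θ0=90°, θ1=180°, θ2=180°)
all 36 alternatives checked — unique.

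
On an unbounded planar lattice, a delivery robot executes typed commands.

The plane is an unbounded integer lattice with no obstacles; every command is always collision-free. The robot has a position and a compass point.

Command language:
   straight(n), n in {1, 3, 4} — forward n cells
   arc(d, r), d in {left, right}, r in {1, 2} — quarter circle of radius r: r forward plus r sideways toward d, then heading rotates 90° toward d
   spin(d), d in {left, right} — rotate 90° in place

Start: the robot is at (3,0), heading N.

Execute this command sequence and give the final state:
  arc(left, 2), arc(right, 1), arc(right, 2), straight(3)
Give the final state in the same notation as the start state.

start: at (3,0), heading N
[1] after arc(left, 2): at (1,2), heading W
[2] after arc(right, 1): at (0,3), heading N
[3] after arc(right, 2): at (2,5), heading E
[4] after straight(3): at (5,5), heading E

at (5,5), heading E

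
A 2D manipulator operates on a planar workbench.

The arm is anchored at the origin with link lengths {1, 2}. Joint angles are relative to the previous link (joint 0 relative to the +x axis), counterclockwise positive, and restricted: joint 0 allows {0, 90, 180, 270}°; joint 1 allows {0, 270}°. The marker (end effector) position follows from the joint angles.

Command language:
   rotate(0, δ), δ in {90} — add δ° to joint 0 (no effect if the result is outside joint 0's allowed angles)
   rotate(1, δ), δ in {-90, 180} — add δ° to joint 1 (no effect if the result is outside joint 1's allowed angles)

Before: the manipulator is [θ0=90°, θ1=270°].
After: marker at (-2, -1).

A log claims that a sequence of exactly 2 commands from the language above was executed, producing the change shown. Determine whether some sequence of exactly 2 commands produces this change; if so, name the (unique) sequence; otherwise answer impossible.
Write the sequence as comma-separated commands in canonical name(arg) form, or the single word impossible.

begin: [θ0=90°, θ1=270°]
1. rotate(0, 90) → [θ0=180°, θ1=270°]
2. rotate(0, 90) → [θ0=270°, θ1=270°]
all 9 alternatives checked — unique.

rotate(0, 90), rotate(0, 90)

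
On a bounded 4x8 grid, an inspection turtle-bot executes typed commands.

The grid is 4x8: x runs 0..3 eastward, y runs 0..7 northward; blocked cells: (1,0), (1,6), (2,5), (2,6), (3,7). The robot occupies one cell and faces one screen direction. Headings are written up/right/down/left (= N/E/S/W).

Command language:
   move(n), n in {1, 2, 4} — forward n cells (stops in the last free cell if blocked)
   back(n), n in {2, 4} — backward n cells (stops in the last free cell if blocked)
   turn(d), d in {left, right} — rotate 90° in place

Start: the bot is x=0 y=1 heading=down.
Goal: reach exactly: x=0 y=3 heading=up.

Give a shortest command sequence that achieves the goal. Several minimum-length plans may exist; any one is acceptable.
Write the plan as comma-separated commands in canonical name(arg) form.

turn(left), turn(left), move(2)

begin: x=0 y=1 heading=down
[1] after turn(left): x=0 y=1 heading=right
[2] after turn(left): x=0 y=1 heading=up
[3] after move(2): x=0 y=3 heading=up
no 2-step plan works, so 3 is optimal.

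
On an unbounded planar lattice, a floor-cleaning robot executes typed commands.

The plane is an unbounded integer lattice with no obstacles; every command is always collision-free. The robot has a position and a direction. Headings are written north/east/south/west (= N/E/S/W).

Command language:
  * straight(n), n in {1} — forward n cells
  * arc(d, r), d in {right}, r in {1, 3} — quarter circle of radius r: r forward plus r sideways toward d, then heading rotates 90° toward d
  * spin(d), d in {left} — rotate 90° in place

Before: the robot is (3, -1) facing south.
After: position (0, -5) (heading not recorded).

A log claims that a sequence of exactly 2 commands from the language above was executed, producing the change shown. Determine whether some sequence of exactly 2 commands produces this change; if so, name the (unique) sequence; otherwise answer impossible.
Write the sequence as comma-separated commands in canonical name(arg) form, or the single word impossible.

key: running arc(right, 3) before straight(1) would end elsewhere — order is forced
t0: (3, -1) facing south
step 1 (straight(1)): (3, -2) facing south
step 2 (arc(right, 3)): (0, -5) facing west
no rival 2-sequence matches.

straight(1), arc(right, 3)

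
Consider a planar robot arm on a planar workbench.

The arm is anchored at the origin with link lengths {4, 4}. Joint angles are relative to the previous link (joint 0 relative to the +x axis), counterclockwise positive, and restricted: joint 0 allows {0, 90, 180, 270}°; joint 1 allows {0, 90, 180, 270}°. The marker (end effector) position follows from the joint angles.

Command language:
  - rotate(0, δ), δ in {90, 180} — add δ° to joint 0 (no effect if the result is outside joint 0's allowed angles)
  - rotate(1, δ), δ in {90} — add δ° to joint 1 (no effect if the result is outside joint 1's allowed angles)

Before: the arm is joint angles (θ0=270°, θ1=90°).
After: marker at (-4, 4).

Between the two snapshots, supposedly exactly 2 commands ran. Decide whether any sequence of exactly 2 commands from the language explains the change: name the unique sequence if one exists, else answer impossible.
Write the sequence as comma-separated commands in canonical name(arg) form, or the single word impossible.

rotate(0, 90), rotate(0, 90)

t0: joint angles (θ0=270°, θ1=90°)
[1] after rotate(0, 90): joint angles (θ0=0°, θ1=90°)
[2] after rotate(0, 90): joint angles (θ0=90°, θ1=90°)
no other 2-command option fits: unique.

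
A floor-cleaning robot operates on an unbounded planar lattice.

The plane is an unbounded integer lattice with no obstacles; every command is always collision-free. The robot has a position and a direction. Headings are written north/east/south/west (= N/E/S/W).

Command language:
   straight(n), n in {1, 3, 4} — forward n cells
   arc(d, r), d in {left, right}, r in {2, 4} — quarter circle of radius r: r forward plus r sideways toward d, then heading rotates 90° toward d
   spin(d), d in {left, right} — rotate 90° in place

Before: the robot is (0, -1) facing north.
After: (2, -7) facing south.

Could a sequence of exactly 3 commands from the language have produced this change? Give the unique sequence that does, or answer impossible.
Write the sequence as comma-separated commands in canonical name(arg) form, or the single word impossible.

spin(right), arc(right, 2), straight(4)

key: order matters: swapping spin(right) and straight(4) lands elsewhere
from: (0, -1) facing north
1. spin(right) → (0, -1) facing east
2. arc(right, 2) → (2, -3) facing south
3. straight(4) → (2, -7) facing south
no other 3-command option fits: unique.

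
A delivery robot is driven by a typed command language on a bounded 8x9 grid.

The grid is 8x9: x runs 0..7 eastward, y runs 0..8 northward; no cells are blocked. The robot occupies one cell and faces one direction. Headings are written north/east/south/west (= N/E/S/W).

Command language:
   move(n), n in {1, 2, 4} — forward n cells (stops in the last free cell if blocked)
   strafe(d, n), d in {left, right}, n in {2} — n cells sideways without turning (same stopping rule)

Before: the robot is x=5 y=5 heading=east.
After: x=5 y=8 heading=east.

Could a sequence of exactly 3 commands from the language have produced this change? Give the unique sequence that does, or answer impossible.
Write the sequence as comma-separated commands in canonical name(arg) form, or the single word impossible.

key: still facing E at the end — nothing in the sequence rotates
initial: x=5 y=5 heading=east
step 1 (strafe(left, 2)): x=5 y=7 heading=east
step 2 (strafe(left, 2)): x=5 y=8 heading=east
step 3 (strafe(left, 2)): x=5 y=8 heading=east
no rival 3-sequence matches.

strafe(left, 2), strafe(left, 2), strafe(left, 2)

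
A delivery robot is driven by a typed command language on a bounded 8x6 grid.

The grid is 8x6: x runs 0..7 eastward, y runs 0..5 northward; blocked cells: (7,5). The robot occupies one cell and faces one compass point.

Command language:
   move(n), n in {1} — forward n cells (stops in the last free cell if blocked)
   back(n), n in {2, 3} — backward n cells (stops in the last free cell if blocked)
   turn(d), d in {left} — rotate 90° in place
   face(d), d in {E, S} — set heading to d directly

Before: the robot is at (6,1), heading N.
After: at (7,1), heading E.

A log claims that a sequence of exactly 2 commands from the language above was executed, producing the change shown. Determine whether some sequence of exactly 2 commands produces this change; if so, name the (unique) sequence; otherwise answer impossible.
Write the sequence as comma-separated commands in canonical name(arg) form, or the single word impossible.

key: position moved to (7,1) AND the heading swung to E — translation plus rotation needed
begin: at (6,1), heading N
1. face(E) → at (6,1), heading E
2. move(1) → at (7,1), heading E
no rival 2-sequence matches.

face(E), move(1)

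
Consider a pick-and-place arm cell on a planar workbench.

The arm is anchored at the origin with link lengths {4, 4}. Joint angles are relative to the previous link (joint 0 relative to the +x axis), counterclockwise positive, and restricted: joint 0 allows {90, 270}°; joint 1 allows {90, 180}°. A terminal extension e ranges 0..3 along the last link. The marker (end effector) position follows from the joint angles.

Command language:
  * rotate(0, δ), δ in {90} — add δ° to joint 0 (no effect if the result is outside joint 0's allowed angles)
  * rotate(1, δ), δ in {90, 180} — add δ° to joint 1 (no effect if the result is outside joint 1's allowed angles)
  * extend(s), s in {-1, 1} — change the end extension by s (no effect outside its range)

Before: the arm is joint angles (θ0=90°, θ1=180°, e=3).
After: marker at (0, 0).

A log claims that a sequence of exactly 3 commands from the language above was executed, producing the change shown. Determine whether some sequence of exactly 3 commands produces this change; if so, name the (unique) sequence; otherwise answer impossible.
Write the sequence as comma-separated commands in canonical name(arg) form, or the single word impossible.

initial: joint angles (θ0=90°, θ1=180°, e=3)
step 1 (extend(-1)): joint angles (θ0=90°, θ1=180°, e=2)
step 2 (extend(-1)): joint angles (θ0=90°, θ1=180°, e=1)
step 3 (extend(-1)): joint angles (θ0=90°, θ1=180°, e=0)
uniquely the one of 125 3-step routes that fits.

extend(-1), extend(-1), extend(-1)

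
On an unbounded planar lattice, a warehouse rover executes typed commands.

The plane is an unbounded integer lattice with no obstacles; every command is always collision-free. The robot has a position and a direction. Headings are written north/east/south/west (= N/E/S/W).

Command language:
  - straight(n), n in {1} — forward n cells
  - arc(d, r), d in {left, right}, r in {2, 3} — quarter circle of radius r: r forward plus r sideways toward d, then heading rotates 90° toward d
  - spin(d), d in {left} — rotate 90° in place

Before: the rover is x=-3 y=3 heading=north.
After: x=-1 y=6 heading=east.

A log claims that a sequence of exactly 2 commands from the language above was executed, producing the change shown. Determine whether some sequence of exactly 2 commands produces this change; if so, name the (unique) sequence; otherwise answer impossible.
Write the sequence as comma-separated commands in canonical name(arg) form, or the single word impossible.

straight(1), arc(right, 2)

key: cell and facing (now E) both changed — the 2 commands mix motion and turning
begin: x=-3 y=3 heading=north
t=1 straight(1) ⇒ x=-3 y=4 heading=north
t=2 arc(right, 2) ⇒ x=-1 y=6 heading=east
no rival 2-sequence matches.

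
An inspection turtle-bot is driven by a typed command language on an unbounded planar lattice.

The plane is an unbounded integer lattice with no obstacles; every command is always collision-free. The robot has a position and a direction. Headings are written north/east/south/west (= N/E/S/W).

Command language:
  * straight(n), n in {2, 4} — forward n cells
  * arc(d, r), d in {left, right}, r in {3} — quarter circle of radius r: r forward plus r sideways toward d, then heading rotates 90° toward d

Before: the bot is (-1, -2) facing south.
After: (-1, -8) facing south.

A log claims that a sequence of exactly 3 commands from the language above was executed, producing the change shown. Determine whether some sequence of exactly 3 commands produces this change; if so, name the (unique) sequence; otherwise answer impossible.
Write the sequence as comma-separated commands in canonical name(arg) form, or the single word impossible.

straight(2), straight(2), straight(2)

key: still facing S at the end — nothing in the sequence rotates
begin: (-1, -2) facing south
t=1 straight(2) ⇒ (-1, -4) facing south
t=2 straight(2) ⇒ (-1, -6) facing south
t=3 straight(2) ⇒ (-1, -8) facing south
no other 3-command option fits: unique.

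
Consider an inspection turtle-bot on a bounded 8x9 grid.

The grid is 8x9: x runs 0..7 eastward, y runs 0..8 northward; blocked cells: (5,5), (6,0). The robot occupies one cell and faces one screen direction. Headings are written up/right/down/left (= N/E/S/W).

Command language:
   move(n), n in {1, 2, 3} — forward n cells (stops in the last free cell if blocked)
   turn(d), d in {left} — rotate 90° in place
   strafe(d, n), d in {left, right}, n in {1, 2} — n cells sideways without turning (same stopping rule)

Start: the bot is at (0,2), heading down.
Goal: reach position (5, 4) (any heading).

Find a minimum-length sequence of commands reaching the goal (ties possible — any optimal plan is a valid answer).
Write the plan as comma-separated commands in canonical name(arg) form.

strafe(left, 2), turn(left), move(3), strafe(left, 2)

start: at (0,2), heading down
t=1 strafe(left, 2) ⇒ at (2,2), heading down
t=2 turn(left) ⇒ at (2,2), heading right
t=3 move(3) ⇒ at (5,2), heading right
t=4 strafe(left, 2) ⇒ at (5,4), heading right
nothing shorter than 4 reaches the goal.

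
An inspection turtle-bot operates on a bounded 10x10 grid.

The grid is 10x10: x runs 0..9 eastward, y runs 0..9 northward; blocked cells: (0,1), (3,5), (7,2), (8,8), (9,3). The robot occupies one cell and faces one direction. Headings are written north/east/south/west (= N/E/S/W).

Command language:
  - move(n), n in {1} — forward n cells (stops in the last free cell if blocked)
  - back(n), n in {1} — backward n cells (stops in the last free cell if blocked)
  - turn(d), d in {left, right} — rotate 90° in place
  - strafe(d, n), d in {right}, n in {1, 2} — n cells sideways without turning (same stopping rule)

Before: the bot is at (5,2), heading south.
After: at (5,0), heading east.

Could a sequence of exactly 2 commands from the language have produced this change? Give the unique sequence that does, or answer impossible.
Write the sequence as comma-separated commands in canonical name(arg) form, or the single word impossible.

key: order matters: swapping turn(left) and strafe(right, 2) lands elsewhere
start: at (5,2), heading south
t=1 turn(left) ⇒ at (5,2), heading east
t=2 strafe(right, 2) ⇒ at (5,0), heading east
no rival 2-sequence matches.

turn(left), strafe(right, 2)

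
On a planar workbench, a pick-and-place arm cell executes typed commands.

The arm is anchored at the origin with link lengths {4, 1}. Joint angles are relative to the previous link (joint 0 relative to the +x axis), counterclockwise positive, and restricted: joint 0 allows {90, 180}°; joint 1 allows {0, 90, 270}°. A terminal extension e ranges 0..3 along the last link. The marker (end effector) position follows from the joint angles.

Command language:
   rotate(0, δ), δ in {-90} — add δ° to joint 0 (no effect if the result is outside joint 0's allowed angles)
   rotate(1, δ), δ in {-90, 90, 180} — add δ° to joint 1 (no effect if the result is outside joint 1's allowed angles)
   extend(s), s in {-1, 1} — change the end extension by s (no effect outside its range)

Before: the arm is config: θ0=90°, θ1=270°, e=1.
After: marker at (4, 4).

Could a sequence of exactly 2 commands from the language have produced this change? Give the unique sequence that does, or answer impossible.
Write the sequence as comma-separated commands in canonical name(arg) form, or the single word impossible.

extend(1), extend(1)

begin: config: θ0=90°, θ1=270°, e=1
1. extend(1) → config: θ0=90°, θ1=270°, e=2
2. extend(1) → config: θ0=90°, θ1=270°, e=3
uniquely the one of 36 2-step routes that fits.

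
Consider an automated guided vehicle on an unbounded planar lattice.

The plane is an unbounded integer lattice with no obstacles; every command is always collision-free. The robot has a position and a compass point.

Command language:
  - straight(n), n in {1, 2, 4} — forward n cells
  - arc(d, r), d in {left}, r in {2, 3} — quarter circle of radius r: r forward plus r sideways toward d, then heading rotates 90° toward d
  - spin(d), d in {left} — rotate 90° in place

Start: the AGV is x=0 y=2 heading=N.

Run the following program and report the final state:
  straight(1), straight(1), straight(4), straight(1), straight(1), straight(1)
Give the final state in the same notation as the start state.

x=0 y=11 heading=N

initial: x=0 y=2 heading=N
1. straight(1) → x=0 y=3 heading=N
2. straight(1) → x=0 y=4 heading=N
3. straight(4) → x=0 y=8 heading=N
4. straight(1) → x=0 y=9 heading=N
5. straight(1) → x=0 y=10 heading=N
6. straight(1) → x=0 y=11 heading=N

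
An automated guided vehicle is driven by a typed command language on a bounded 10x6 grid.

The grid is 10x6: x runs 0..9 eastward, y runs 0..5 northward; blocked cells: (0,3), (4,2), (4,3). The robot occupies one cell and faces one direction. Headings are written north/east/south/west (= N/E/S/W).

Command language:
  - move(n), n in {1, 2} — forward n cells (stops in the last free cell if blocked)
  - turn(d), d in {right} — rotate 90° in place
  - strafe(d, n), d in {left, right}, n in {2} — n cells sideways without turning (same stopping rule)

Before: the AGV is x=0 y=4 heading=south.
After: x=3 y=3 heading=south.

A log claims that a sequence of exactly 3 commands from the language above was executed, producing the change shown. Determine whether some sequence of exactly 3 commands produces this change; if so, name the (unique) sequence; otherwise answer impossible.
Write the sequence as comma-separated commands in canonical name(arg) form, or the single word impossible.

strafe(left, 2), move(1), strafe(left, 2)

key: still facing S at the end — nothing in the sequence rotates
t0: x=0 y=4 heading=south
[1] after strafe(left, 2): x=2 y=4 heading=south
[2] after move(1): x=2 y=3 heading=south
[3] after strafe(left, 2): x=3 y=3 heading=south
no rival 3-sequence matches.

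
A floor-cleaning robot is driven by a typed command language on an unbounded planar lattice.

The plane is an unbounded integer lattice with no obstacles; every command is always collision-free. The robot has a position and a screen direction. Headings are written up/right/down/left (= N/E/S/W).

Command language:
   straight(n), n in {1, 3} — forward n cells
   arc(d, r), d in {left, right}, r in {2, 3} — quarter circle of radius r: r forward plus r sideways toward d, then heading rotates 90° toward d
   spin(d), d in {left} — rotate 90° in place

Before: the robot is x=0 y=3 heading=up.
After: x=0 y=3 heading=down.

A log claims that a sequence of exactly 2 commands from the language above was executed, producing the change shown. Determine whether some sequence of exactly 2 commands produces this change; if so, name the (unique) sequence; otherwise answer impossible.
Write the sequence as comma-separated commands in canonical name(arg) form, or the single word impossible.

key: (0,3) unmoved — no command in the sequence translates
from: x=0 y=3 heading=up
[1] after spin(left): x=0 y=3 heading=left
[2] after spin(left): x=0 y=3 heading=down
uniquely the one of 49 2-step routes that fits.

spin(left), spin(left)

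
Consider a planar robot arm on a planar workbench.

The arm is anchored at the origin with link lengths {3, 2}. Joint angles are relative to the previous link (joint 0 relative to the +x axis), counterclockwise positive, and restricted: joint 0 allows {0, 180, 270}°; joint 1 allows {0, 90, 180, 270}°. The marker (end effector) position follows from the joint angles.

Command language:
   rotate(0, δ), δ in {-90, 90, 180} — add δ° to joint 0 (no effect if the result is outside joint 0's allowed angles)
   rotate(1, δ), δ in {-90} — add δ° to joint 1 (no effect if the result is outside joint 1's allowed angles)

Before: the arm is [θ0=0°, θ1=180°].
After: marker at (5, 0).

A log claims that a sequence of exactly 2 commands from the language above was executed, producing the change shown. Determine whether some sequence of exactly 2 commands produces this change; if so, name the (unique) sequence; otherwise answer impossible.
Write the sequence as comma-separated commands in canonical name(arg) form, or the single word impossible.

rotate(1, -90), rotate(1, -90)

from: [θ0=0°, θ1=180°]
step 1 (rotate(1, -90)): [θ0=0°, θ1=90°]
step 2 (rotate(1, -90)): [θ0=0°, θ1=0°]
all 16 alternatives checked — unique.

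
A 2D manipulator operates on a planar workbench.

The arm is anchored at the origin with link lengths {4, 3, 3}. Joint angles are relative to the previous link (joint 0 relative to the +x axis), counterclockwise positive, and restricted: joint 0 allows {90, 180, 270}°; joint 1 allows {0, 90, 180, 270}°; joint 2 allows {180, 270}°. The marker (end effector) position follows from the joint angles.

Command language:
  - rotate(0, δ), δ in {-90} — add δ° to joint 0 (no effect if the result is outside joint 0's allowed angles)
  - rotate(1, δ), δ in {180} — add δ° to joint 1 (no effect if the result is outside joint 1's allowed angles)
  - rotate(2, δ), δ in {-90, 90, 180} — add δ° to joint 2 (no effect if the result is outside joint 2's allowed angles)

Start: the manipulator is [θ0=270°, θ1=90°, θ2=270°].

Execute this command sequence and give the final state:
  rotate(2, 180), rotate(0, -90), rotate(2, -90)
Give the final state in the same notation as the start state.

[θ0=180°, θ1=90°, θ2=180°]

from: [θ0=270°, θ1=90°, θ2=270°]
[1] after rotate(2, 180): [θ0=270°, θ1=90°, θ2=270°]
[2] after rotate(0, -90): [θ0=180°, θ1=90°, θ2=270°]
[3] after rotate(2, -90): [θ0=180°, θ1=90°, θ2=180°]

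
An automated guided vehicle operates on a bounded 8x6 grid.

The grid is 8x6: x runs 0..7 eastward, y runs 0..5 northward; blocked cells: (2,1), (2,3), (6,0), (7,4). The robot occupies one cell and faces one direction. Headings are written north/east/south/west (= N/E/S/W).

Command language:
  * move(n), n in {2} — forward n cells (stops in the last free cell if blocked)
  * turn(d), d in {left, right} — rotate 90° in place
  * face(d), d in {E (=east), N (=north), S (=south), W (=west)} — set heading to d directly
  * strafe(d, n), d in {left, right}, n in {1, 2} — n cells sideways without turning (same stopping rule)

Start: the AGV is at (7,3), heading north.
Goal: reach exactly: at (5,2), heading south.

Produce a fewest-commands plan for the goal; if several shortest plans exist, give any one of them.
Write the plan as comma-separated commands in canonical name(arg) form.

turn(right), strafe(right, 1), turn(right), strafe(right, 2)

start: at (7,3), heading north
1. turn(right) → at (7,3), heading east
2. strafe(right, 1) → at (7,2), heading east
3. turn(right) → at (7,2), heading south
4. strafe(right, 2) → at (5,2), heading south
minimal: 4 command(s), checked below 4.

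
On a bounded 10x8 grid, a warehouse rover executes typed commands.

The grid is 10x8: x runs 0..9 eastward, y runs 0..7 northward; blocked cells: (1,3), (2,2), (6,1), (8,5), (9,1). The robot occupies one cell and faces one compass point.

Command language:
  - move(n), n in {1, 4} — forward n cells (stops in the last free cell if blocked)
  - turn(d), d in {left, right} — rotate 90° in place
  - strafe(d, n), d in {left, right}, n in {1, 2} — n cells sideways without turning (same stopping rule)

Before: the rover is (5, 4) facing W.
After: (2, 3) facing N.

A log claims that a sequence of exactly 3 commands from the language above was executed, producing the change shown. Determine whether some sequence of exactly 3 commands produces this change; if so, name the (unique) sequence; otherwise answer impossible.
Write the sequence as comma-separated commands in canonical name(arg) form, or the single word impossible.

strafe(left, 1), move(4), turn(right)

key: order matters: swapping strafe(left, 1) and turn(right) lands elsewhere
t0: (5, 4) facing W
1. strafe(left, 1) → (5, 3) facing W
2. move(4) → (2, 3) facing W
3. turn(right) → (2, 3) facing N
all 512 alternatives checked — unique.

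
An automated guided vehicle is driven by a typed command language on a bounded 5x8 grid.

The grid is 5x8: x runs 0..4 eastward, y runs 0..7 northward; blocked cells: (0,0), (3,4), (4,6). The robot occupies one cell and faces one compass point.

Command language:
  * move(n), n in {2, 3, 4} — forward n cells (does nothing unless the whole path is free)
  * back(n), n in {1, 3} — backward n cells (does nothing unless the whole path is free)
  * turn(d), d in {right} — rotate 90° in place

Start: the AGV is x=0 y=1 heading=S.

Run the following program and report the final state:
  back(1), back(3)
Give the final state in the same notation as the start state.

initial: x=0 y=1 heading=S
t=1 back(1) ⇒ x=0 y=2 heading=S
t=2 back(3) ⇒ x=0 y=5 heading=S

x=0 y=5 heading=S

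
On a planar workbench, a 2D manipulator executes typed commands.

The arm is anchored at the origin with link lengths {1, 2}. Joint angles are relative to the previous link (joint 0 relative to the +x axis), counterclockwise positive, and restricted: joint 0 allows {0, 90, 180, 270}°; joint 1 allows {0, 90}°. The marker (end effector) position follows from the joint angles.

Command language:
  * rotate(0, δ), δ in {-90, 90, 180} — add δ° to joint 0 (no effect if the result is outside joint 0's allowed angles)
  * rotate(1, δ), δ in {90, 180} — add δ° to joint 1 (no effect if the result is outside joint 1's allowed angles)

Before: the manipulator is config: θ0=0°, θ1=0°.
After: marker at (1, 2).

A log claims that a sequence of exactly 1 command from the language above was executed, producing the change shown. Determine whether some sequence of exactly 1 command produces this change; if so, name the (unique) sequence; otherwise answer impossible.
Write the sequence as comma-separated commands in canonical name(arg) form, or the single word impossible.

from: config: θ0=0°, θ1=0°
1. rotate(1, 90) → config: θ0=0°, θ1=90°
no other 1-command option fits: unique.

rotate(1, 90)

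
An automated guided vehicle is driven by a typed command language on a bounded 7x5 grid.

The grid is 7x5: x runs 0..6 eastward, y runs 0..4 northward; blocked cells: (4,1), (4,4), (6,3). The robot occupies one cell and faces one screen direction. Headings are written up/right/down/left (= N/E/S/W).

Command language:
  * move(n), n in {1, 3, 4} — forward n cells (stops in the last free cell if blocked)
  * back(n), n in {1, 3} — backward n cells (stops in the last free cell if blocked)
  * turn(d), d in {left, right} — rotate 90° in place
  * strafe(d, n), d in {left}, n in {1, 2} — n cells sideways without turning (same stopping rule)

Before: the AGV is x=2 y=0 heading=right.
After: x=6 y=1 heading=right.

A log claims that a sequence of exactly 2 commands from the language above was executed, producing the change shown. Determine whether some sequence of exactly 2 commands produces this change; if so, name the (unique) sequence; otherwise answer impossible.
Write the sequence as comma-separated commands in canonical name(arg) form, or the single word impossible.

key: order matters: swapping move(4) and strafe(left, 1) lands elsewhere
start: x=2 y=0 heading=right
step 1 (move(4)): x=6 y=0 heading=right
step 2 (strafe(left, 1)): x=6 y=1 heading=right
all 81 alternatives checked — unique.

move(4), strafe(left, 1)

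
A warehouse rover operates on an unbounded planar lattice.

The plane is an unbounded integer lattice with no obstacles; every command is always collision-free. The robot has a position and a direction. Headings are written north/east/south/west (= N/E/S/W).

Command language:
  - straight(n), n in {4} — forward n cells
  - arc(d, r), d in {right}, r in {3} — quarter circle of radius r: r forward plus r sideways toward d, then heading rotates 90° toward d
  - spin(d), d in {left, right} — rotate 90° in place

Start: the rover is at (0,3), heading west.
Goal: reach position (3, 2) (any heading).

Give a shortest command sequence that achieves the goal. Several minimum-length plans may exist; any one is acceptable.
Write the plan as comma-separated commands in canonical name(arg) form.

t0: at (0,3), heading west
t=1 arc(right, 3) ⇒ at (-3,6), heading north
t=2 arc(right, 3) ⇒ at (0,9), heading east
t=3 arc(right, 3) ⇒ at (3,6), heading south
t=4 straight(4) ⇒ at (3,2), heading south
nothing shorter than 4 reaches the goal.

arc(right, 3), arc(right, 3), arc(right, 3), straight(4)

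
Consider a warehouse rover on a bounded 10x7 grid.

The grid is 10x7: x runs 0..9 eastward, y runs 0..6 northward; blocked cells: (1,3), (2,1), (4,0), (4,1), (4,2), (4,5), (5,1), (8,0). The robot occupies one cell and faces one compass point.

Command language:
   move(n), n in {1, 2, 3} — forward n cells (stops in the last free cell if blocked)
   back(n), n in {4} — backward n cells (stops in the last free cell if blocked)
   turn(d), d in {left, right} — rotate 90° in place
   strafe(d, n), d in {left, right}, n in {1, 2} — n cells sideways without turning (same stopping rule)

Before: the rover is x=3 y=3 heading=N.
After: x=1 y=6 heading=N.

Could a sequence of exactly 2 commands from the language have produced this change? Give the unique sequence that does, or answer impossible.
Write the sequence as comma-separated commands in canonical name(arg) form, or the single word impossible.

key: heading stays N — no command in the sequence turns
t0: x=3 y=3 heading=N
step 1 (move(3)): x=3 y=6 heading=N
step 2 (strafe(left, 2)): x=1 y=6 heading=N
all 100 alternatives checked — unique.

move(3), strafe(left, 2)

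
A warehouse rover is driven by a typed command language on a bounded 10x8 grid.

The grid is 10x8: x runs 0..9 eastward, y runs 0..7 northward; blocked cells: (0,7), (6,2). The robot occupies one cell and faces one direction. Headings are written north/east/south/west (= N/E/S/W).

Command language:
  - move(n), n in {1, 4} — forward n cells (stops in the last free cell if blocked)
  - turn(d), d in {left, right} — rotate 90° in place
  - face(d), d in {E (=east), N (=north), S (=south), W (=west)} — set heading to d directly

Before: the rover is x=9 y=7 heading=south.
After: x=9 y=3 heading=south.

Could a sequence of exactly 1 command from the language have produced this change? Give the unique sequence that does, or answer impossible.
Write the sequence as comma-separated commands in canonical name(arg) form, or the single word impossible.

key: heading stays S — the single command does not turn
from: x=9 y=7 heading=south
step 1 (move(4)): x=9 y=3 heading=south
all 8 alternatives checked — unique.

move(4)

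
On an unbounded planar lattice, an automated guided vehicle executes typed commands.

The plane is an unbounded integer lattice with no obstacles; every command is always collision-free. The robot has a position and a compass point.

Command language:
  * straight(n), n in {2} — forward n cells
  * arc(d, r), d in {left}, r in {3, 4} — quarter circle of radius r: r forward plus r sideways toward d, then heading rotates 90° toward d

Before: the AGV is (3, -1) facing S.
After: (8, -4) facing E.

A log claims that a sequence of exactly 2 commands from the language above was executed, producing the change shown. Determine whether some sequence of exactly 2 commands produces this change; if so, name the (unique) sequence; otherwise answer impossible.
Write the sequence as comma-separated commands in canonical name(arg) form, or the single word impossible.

key: cell and facing (now E) both changed — the 2 commands mix motion and turning
from: (3, -1) facing S
1. arc(left, 3) → (6, -4) facing E
2. straight(2) → (8, -4) facing E
no other 2-command option fits: unique.

arc(left, 3), straight(2)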